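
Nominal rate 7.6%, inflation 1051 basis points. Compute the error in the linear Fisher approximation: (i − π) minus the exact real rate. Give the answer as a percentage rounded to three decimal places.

-0.277%

Approximate: r ≈ 7.600% − 10.510% = -2.9100%
Exact: (1 + 0.0760)/(1 + 0.1051) − 1 = -2.6332%
Error = -2.9100% − (-2.6332%) = -0.2768% → -0.277%.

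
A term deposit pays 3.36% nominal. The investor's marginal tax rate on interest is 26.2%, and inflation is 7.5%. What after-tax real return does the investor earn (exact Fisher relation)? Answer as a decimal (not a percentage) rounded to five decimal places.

After-tax nominal return = 3.36% × (1 − 0.262) = 2.47968%.
1 + r = 1.0247968 / 1.07500 = 0.953299
After-tax real rate = 0.953299 − 1 → -0.04670.

-0.04670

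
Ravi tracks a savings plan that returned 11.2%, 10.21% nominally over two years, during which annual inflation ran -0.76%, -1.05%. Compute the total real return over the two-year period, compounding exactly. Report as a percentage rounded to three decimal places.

Nominal growth factor = 1.1120 × 1.1021 = 1.2255352
Price-level growth factor = 0.9924 × 0.9895 = 0.9819798
Real growth factor = 1.2255352 / 0.9819798 = 1.2480249
Total real return = 1.2480249 − 1 → 24.802%.

24.802%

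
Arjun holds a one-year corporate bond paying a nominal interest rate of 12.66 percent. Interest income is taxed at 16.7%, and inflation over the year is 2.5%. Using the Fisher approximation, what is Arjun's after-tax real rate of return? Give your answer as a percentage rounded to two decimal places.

8.05%

After-tax nominal return = 12.66% × (1 − 0.167) = 10.54578%.
r ≈ 10.54578% − 2.5% → 8.05%.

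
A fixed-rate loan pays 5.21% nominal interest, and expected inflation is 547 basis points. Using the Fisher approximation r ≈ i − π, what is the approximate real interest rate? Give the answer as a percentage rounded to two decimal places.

r ≈ i − π = 5.21% − 5.47% = -0.26%.

-0.26%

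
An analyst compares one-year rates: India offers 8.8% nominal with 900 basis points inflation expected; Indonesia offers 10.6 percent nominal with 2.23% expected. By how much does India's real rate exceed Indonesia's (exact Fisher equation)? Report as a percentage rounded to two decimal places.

India: (1 + 0.0880)/(1 + 0.0900) − 1 = -0.1835%
Indonesia: (1 + 0.1060)/(1 + 0.0223) − 1 = 8.1874%
Differential = -0.1835% − 8.1874% = -8.3709% → -8.37%.

-8.37%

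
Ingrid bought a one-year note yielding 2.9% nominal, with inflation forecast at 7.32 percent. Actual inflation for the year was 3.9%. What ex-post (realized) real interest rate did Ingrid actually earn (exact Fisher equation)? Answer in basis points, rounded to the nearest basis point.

-96 basis points

Ex-post: (1 + 0.0290)/(1 + 0.0390) − 1 = -0.9625%
So the realized real rate is -96 basis points.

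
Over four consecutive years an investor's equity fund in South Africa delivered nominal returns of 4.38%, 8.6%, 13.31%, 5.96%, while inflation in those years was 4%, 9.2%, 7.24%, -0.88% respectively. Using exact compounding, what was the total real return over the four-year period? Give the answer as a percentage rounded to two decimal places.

Nominal growth factor = 1.0438 × 1.0860 × 1.1331 × 1.0596 = 1.360997
Price-level growth factor = 1.0400 × 1.0920 × 1.0724 × 0.9912 = 1.207186
Real growth factor = 1.360997 / 1.207186 = 1.127413
Total real return = 1.127413 − 1 → 12.74%.

12.74%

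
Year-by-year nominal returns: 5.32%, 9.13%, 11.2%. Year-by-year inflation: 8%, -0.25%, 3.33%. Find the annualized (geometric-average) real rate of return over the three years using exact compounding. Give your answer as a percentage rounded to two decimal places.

4.71%

Nominal growth factor = 1.0532 × 1.0913 × 1.1120 = 1.27808516
Price-level growth factor = 1.0800 × 0.9975 × 1.0333 = 1.11317409
Real growth factor = 1.27808516 / 1.11317409 = 1.14814491
Annualized real rate = 1.14814491^(1/3) − 1 = 4.7126% → 4.71%.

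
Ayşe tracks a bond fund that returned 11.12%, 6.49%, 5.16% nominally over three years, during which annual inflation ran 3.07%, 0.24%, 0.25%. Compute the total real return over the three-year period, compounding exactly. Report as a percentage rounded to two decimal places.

Compound the nominal returns: 1.1112 × 1.0649 × 1.0516 = 1.244376.
Compound inflation: 1.0307 × 1.0024 × 1.0025 = 1.035757.
Deflate: 1.244376 / 1.035757 = 1.201417.
Total real return = 1.201417 − 1 → 20.14%.

20.14%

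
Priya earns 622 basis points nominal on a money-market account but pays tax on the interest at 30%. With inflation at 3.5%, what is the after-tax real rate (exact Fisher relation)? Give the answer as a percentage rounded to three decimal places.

After-tax nominal return = 6.22% × (1 − 0.3) = 4.3540%.
1 + r = 1.04354 / 1.03500 = 1.008251
After-tax real rate = 1.008251 − 1 → 0.825%.

0.825%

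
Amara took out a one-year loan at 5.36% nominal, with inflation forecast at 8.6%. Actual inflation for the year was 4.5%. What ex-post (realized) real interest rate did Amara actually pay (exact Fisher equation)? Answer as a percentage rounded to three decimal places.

Ex-post: (1 + 0.0536)/(1 + 0.0450) − 1 = 0.8230%
So the realized real rate is 0.823%.

0.823%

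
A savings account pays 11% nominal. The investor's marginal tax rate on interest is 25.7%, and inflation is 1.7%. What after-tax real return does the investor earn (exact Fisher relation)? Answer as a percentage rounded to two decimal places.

6.36%

After-tax nominal return = 11% × (1 − 0.257) = 8.1730%.
1 + r = 1.08173 / 1.01700 = 1.063648
After-tax real rate = 1.063648 − 1 → 6.36%.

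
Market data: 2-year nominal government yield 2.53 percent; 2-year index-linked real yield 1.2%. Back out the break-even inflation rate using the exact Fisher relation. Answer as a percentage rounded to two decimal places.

1.31%

(1 + π) = (1 + i)/(1 + r) = 1.02530 / 1.01200 = 1.013142
Break-even inflation = 1.013142 − 1 → 1.31%.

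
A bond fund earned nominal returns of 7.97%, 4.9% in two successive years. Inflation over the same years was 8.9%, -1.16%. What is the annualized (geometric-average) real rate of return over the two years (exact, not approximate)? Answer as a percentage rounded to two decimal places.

2.58%

Nominal growth factor = 1.0797 × 1.0490 = 1.13260530
Price-level growth factor = 1.0890 × 0.9884 = 1.07636760
Real growth factor = 1.13260530 / 1.07636760 = 1.05224767
Annualized real rate = 1.05224767^(1/2) − 1 = 2.5791% → 2.58%.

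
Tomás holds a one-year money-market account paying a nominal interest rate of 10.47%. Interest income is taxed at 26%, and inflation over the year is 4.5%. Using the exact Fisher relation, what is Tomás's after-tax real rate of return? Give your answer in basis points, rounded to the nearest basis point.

311 basis points

After-tax nominal return = 10.47% × (1 − 0.26) = 7.7478%.
1 + r = 1.077478 / 1.04500 = 1.031079
After-tax real rate = 1.031079 − 1 → 311 basis points.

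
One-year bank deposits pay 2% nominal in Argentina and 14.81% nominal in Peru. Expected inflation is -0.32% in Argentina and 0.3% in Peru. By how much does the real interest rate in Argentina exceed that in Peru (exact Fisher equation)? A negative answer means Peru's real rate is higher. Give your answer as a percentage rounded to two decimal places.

-12.14%

Argentina: (1 + 0.0200)/(1 − 0.0032) − 1 = 2.3274%
Peru: (1 + 0.1481)/(1 + 0.0030) − 1 = 14.4666%
Differential = 2.3274% − 14.4666% = -12.1392% → -12.14%.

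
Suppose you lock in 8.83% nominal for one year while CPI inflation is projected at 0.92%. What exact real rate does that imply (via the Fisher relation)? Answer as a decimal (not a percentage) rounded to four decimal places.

By the Fisher relation, 1 + r = (1 + i)/(1 + π).
1 + r = 1.08830 / 1.00920 = 1.078379
r = 1.078379 − 1 = 7.8379%, i.e. 0.0784.

0.0784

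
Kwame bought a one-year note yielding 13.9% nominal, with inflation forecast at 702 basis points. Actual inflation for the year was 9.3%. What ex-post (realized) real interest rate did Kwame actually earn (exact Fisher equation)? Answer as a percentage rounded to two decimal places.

4.21%

Ex-post: (1 + 0.1390)/(1 + 0.0930) − 1 = 4.2086%
So the realized real rate is 4.21%.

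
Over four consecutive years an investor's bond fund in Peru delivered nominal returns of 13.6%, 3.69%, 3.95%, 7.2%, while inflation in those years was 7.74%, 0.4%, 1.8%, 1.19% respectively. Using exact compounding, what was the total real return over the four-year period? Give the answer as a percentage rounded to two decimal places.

17.80%

Nominal growth factor = 1.1360 × 1.0369 × 1.0395 × 1.0720 = 1.312606
Price-level growth factor = 1.0774 × 1.0040 × 1.0180 × 1.0119 = 1.114284
Real growth factor = 1.312606 / 1.114284 = 1.177981
Total real return = 1.177981 − 1 → 17.80%.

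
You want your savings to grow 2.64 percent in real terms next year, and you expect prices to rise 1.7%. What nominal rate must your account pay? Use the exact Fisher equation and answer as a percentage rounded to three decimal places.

4.385%

(1 + i) = (1 + r)(1 + π) = 1.02640 × 1.01700 = 1.0438488
i = 1.0438488 − 1, so the required nominal rate is 4.385%.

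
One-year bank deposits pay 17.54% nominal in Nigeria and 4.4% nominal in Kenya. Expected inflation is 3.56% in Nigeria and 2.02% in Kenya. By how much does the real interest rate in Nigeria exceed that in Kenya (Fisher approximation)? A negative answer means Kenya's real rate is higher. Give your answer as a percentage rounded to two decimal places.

11.60%

Nigeria: 17.54% − 3.56% = 13.980%
Kenya: 4.4% − 2.02% = 2.380%
Differential = 11.600% → 11.60%.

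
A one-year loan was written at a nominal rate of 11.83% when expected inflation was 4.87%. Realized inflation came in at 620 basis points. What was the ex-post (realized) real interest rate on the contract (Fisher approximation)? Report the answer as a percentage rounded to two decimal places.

Ex-post: 11.83% − 6.2% = 5.630%
So the realized real rate is 5.63%.

5.63%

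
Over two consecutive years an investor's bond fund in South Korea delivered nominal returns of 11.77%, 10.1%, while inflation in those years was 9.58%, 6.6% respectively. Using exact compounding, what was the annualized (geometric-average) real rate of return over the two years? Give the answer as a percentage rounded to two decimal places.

2.64%

Nominal growth factor = 1.1177 × 1.1010 = 1.23058770
Price-level growth factor = 1.0958 × 1.0660 = 1.16812280
Real growth factor = 1.23058770 / 1.16812280 = 1.05347460
Annualized real rate = 1.05347460^(1/2) − 1 = 2.6389% → 2.64%.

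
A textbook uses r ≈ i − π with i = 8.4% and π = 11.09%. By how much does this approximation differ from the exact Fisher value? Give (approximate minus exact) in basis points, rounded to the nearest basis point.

-27 basis points

Approximate: r ≈ 8.400% − 11.090% = -2.6900%
Exact: (1 + 0.0840)/(1 + 0.1109) − 1 = -2.4215%
Error = -2.6900% − (-2.4215%) = -0.2685% → -27 basis points.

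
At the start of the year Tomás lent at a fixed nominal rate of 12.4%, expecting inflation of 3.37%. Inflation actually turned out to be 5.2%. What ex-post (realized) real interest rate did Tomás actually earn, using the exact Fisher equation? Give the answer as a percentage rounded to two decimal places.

6.84%

Ex-post: (1 + 0.1240)/(1 + 0.0520) − 1 = 6.8441%
So the realized real rate is 6.84%.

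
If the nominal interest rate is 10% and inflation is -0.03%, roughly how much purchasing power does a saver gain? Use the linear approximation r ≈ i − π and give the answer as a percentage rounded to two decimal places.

r ≈ i − π = 10% − (-0.03%) = 10.03%.

10.03%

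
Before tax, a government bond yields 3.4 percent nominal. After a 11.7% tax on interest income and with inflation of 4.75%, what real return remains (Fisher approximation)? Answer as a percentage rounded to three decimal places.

-1.748%

After-tax nominal return = 3.4% × (1 − 0.117) = 3.0022%.
r ≈ 3.0022% − 4.75% → -1.748%.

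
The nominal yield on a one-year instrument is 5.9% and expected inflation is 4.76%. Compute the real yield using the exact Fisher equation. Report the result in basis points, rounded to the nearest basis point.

By the Fisher relation, 1 + r = (1 + i)/(1 + π).
1 + r = 1.05900 / 1.04760 = 1.010882
r = 1.010882 − 1 = 1.0882%, i.e. 109 basis points.

109 basis points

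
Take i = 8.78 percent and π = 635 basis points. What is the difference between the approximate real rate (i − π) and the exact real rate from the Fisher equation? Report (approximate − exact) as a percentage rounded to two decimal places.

0.15%

Approximate: r ≈ 8.780% − 6.350% = 2.4300%
Exact: (1 + 0.0878)/(1 + 0.0635) − 1 = 2.2849%
Error = 2.4300% − 2.2849% = 0.1451% → 0.15%.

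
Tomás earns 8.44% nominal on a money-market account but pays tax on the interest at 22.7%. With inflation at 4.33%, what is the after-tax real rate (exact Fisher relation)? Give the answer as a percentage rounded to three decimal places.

2.103%

After-tax nominal return = 8.44% × (1 − 0.227) = 6.52412%.
1 + r = 1.0652412 / 1.04330 = 1.021031
After-tax real rate = 1.021031 − 1 → 2.103%.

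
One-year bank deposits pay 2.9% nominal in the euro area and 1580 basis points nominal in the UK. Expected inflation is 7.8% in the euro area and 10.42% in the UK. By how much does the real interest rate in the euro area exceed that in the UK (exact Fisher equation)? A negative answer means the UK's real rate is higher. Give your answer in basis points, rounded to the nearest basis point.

-942 basis points

The euro area: (1 + 0.0290)/(1 + 0.0780) − 1 = -4.5455%
The UK: (1 + 0.1580)/(1 + 0.1042) − 1 = 4.8723%
Differential = -4.5455% − 4.8723% = -9.4178% → -942 basis points.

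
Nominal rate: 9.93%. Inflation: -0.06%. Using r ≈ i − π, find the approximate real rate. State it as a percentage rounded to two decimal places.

9.99%

r ≈ i − π = 9.93% − (-0.06%) = 9.99%.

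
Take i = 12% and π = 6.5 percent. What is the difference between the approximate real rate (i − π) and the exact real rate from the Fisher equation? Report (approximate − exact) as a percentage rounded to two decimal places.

0.34%

Approximate: r ≈ 12.000% − 6.500% = 5.5000%
Exact: (1 + 0.1200)/(1 + 0.0650) − 1 = 5.1643%
Error = 5.5000% − 5.1643% = 0.3357% → 0.34%.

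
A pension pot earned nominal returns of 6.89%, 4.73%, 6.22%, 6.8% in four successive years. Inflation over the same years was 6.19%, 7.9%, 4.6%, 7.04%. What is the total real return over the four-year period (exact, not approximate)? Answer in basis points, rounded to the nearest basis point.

-101 basis points

Nominal growth factor = 1.0689 × 1.0473 × 1.0622 × 1.0680 = 1.269947
Price-level growth factor = 1.0619 × 1.0790 × 1.0460 × 1.0704 = 1.282871
Real growth factor = 1.269947 / 1.282871 = 0.989926
Total real return = 0.989926 − 1 → -101 basis points.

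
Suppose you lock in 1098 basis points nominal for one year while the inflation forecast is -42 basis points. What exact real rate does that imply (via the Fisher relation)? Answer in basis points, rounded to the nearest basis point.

By the Fisher relation, 1 + r = (1 + i)/(1 + π).
1 + r = 1.10980 / 0.99580 = 1.114481
r = 1.114481 − 1 = 11.4481%, i.e. 1145 basis points.

1145 basis points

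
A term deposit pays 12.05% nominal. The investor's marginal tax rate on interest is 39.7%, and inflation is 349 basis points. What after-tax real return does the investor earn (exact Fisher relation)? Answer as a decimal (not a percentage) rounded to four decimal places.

0.0365

After-tax nominal return = 12.05% × (1 − 0.397) = 7.26615%.
1 + r = 1.0726615 / 1.03490 = 1.036488
After-tax real rate = 1.036488 − 1 → 0.0365.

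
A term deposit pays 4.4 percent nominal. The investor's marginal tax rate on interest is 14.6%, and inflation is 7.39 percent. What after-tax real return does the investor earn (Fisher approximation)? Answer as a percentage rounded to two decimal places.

After-tax nominal return = 4.4% × (1 − 0.146) = 3.7576%.
r ≈ 3.7576% − 7.39% → -3.63%.

-3.63%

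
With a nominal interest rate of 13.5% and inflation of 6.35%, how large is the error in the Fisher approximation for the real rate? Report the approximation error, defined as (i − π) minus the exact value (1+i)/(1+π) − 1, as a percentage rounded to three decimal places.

Approximate: r ≈ 13.500% − 6.350% = 7.1500%
Exact: (1 + 0.1350)/(1 + 0.0635) − 1 = 6.7231%
Error = 7.1500% − 6.7231% = 0.4269% → 0.427%.

0.427%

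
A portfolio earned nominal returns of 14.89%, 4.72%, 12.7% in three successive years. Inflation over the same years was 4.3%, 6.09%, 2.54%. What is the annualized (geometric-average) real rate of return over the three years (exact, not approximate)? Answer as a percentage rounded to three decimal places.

6.119%

Compound the nominal returns: 1.1489 × 1.0472 × 1.1270 = 1.35592535.
Compound inflation: 1.0430 × 1.0609 × 1.0254 = 1.13462427.
Deflate: 1.35592535 / 1.13462427 = 1.19504348.
Annualized real rate = 1.19504348^(1/3) − 1 = 6.1193% → 6.119%.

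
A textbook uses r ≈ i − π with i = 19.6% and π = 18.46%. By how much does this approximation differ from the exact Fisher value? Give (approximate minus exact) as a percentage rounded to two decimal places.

0.18%

Approximate: r ≈ 19.600% − 18.460% = 1.1400%
Exact: (1 + 0.1960)/(1 + 0.1846) − 1 = 0.9624%
Error = 1.1400% − 0.9624% = 0.1776% → 0.18%.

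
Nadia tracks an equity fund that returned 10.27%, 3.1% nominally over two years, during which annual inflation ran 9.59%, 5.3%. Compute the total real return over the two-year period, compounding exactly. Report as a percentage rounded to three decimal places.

-1.482%

Nominal growth factor = 1.1027 × 1.0310 = 1.136884
Price-level growth factor = 1.0959 × 1.0530 = 1.153983
Real growth factor = 1.136884 / 1.153983 = 0.985183
Total real return = 0.985183 − 1 → -1.482%.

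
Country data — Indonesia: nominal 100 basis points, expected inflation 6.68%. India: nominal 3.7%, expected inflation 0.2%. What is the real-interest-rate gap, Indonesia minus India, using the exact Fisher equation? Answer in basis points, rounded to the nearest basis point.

-882 basis points

Indonesia: (1 + 0.0100)/(1 + 0.0668) − 1 = -5.3243%
India: (1 + 0.0370)/(1 + 0.0020) − 1 = 3.4930%
Differential = -5.3243% − 3.4930% = -8.8173% → -882 basis points.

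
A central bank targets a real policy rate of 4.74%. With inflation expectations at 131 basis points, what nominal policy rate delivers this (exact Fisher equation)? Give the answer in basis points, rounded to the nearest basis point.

611 basis points

(1 + i) = (1 + r)(1 + π) = 1.04740 × 1.01310 = 1.06112094
i = 1.06112094 − 1, so the required nominal rate is 611 basis points.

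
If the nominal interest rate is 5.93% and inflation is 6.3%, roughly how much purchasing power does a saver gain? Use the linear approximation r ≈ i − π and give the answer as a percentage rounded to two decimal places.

-0.37%

r ≈ i − π = 5.93% − 6.3% = -0.37%.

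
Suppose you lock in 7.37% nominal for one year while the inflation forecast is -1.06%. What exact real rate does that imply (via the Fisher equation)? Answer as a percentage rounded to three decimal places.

1 + r = 1.07370 / 0.98940 = 1.085203
r = 1.085203 − 1 = 8.5203%, i.e. 8.520%.

8.520%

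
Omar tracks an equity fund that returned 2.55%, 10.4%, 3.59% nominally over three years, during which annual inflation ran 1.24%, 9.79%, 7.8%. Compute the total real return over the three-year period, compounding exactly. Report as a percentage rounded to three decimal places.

-2.121%

Nominal growth factor = 1.0255 × 1.1040 × 1.0359 = 1.172796
Price-level growth factor = 1.0124 × 1.0979 × 1.0780 = 1.198212
Real growth factor = 1.172796 / 1.198212 = 0.978789
Total real return = 0.978789 − 1 → -2.121%.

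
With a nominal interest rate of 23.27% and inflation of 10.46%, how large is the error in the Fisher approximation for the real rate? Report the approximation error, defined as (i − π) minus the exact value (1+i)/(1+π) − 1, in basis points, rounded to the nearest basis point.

Approximate: r ≈ 23.270% − 10.460% = 12.8100%
Exact: (1 + 0.2327)/(1 + 0.1046) − 1 = 11.5970%
Error = 12.8100% − 11.5970% = 1.2130% → 121 basis points.

121 basis points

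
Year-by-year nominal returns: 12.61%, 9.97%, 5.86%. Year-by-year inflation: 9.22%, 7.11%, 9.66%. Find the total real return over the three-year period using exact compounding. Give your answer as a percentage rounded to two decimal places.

Compound the nominal returns: 1.1261 × 1.0997 × 1.0586 = 1.310941.
Compound inflation: 1.0922 × 1.0711 × 1.0966 = 1.282863.
Deflate: 1.310941 / 1.282863 = 1.021886.
Total real return = 1.021886 − 1 → 2.19%.

2.19%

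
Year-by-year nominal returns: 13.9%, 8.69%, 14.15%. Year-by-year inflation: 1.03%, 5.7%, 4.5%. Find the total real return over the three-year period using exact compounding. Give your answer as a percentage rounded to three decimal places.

26.633%

Compound the nominal returns: 1.1390 × 1.0869 × 1.1415 = 1.413153.
Compound inflation: 1.0103 × 1.0570 × 1.0450 = 1.115942.
Deflate: 1.413153 / 1.115942 = 1.266332.
Total real return = 1.266332 − 1 → 26.633%.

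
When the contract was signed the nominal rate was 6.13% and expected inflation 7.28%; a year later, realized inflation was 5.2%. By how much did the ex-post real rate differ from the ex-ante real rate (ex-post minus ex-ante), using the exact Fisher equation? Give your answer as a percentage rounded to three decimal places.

Ex-ante: (1 + 0.0613)/(1 + 0.0728) − 1 = -1.0720%
Ex-post: (1 + 0.0613)/(1 + 0.0520) − 1 = 0.8840%
Difference (ex-post − ex-ante) = 1.9560% → 1.956%.

1.956%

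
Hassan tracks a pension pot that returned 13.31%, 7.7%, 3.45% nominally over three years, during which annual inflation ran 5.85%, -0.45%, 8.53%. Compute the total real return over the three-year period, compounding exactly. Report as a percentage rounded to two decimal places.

10.39%

Compound the nominal returns: 1.1331 × 1.0770 × 1.0345 = 1.262451.
Compound inflation: 1.0585 × 0.9955 × 1.0853 = 1.143620.
Deflate: 1.262451 / 1.143620 = 1.103907.
Total real return = 1.103907 − 1 → 10.39%.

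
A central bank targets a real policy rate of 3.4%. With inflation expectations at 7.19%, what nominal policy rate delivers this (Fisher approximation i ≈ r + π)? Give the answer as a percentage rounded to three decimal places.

i ≈ r + π = 3.4% + 7.19% = 10.590%.

10.590%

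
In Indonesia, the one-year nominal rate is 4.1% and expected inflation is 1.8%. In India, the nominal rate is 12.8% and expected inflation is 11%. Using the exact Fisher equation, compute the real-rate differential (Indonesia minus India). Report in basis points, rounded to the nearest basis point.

Indonesia: (1 + 0.0410)/(1 + 0.0180) − 1 = 2.2593%
India: (1 + 0.1280)/(1 + 0.1100) − 1 = 1.6216%
Differential = 2.2593% − 1.6216% = 0.6377% → 64 basis points.

64 basis points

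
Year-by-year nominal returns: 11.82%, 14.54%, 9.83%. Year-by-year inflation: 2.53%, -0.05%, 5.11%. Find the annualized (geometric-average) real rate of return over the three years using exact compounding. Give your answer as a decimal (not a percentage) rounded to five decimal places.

0.09305

Nominal growth factor = 1.1182 × 1.1454 × 1.0983 = 1.40668757
Price-level growth factor = 1.0253 × 0.9995 × 1.0511 = 1.07715398
Real growth factor = 1.40668757 / 1.07715398 = 1.30592988
Annualized real rate = 1.30592988^(1/3) − 1 = 9.3050% → 0.09305.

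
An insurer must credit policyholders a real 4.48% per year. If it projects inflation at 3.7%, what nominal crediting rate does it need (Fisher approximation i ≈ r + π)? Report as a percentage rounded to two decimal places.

i ≈ r + π = 4.48% + 3.7% = 8.18%.

8.18%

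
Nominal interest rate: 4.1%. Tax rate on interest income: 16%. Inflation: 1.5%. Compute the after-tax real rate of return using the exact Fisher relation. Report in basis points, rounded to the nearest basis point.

After-tax nominal return = 4.1% × (1 − 0.16) = 3.4440%.
1 + r = 1.03444 / 1.01500 = 1.019153
After-tax real rate = 1.019153 − 1 → 192 basis points.

192 basis points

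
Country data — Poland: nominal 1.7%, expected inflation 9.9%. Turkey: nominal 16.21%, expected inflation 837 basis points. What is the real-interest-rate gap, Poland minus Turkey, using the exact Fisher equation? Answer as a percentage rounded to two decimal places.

-14.70%

Poland: (1 + 0.0170)/(1 + 0.0990) − 1 = -7.4613%
Turkey: (1 + 0.1621)/(1 + 0.0837) − 1 = 7.2345%
Differential = -7.4613% − 7.2345% = -14.6958% → -14.70%.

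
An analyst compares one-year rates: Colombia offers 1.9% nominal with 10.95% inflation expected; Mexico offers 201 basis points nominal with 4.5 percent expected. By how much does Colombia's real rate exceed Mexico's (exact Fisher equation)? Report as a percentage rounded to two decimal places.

Colombia: (1 + 0.0190)/(1 + 0.1095) − 1 = -8.1568%
Mexico: (1 + 0.0201)/(1 + 0.0450) − 1 = -2.3828%
Differential = -8.1568% − (-2.3828%) = -5.7741% → -5.77%.

-5.77%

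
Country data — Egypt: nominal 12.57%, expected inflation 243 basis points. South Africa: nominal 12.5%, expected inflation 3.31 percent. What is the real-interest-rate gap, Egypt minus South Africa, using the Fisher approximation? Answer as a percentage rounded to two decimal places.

0.95%

Egypt: 12.57% − 2.43% = 10.140%
South Africa: 12.5% − 3.31% = 9.190%
Differential = 0.950% → 0.95%.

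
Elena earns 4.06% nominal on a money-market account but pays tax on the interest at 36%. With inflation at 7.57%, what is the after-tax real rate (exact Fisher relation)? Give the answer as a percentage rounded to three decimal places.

-4.622%

After-tax nominal return = 4.06% × (1 − 0.36) = 2.5984%.
1 + r = 1.025984 / 1.07570 = 0.953783
After-tax real rate = 0.953783 − 1 → -4.622%.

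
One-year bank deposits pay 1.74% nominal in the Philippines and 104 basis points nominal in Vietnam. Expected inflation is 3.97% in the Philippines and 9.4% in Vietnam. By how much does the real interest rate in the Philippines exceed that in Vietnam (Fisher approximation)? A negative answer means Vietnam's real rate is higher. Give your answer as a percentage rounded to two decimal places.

6.13%

The Philippines: 1.74% − 3.97% = -2.230%
Vietnam: 1.04% − 9.4% = -8.360%
Differential = 6.130% → 6.13%.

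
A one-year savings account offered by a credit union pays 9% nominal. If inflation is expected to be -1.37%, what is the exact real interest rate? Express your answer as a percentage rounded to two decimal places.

By the Fisher identity, 1 + r = (1 + i)/(1 + π).
1 + r = 1.09000 / 0.98630 = 1.105140
r = 1.105140 − 1 = 10.5140%, i.e. 10.51%.

10.51%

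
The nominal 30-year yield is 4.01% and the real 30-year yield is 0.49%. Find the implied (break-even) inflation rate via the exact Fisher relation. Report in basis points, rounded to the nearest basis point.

350 basis points

(1 + π) = (1 + i)/(1 + r) = 1.04010 / 1.00490 = 1.035028
Break-even inflation = 1.035028 − 1 → 350 basis points.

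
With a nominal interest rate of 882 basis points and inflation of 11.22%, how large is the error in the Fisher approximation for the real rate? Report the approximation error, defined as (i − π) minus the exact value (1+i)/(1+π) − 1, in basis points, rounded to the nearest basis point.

-24 basis points

Approximate: r ≈ 8.820% − 11.220% = -2.4000%
Exact: (1 + 0.0882)/(1 + 0.1122) − 1 = -2.1579%
Error = -2.4000% − (-2.1579%) = -0.2421% → -24 basis points.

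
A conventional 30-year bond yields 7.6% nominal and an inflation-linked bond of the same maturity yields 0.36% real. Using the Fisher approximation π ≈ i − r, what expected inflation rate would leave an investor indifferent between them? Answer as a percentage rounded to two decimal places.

π ≈ i − r = 7.6% − 0.36% → 7.24%.

7.24%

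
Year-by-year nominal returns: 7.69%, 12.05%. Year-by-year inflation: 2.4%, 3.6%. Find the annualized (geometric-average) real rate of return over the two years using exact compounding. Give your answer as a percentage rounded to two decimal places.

Compound the nominal returns: 1.0769 × 1.1205 = 1.20666645.
Compound inflation: 1.0240 × 1.0360 = 1.06086400.
Deflate: 1.20666645 / 1.06086400 = 1.13743746.
Annualized real rate = 1.13743746^(1/2) − 1 = 6.6507% → 6.65%.

6.65%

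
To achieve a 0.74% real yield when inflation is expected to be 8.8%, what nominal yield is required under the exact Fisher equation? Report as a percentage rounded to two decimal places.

(1 + i) = (1 + r)(1 + π) = 1.00740 × 1.08800 = 1.0960512
i = 1.0960512 − 1, so the required nominal rate is 9.61%.

9.61%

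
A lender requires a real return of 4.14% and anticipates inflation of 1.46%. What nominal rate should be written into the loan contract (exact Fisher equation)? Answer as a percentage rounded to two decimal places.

5.66%

(1 + i) = (1 + r)(1 + π) = 1.04140 × 1.01460 = 1.05660444
i = 1.05660444 − 1, so the required nominal rate is 5.66%.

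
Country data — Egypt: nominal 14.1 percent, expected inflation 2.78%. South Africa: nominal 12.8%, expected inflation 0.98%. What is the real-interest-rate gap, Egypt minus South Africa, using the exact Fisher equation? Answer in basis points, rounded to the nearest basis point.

Egypt: (1 + 0.1410)/(1 + 0.0278) − 1 = 11.0138%
South Africa: (1 + 0.1280)/(1 + 0.0098) − 1 = 11.7053%
Differential = 11.0138% − 11.7053% = -0.6915% → -69 basis points.

-69 basis points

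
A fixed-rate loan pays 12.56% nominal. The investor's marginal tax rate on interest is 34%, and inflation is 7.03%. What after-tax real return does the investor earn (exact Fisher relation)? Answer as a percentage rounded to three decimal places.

1.177%

After-tax nominal return = 12.56% × (1 − 0.34) = 8.2896%.
1 + r = 1.082896 / 1.07030 = 1.011769
After-tax real rate = 1.011769 − 1 → 1.177%.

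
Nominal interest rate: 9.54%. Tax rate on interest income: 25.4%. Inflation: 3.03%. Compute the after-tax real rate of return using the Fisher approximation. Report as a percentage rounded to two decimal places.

After-tax nominal return = 9.54% × (1 − 0.254) = 7.11684%.
r ≈ 7.11684% − 3.03% → 4.09%.

4.09%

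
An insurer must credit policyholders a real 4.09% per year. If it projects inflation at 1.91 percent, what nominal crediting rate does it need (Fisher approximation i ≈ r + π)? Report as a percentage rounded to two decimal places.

i ≈ r + π = 4.09% + 1.91% = 6.00%.

6.00%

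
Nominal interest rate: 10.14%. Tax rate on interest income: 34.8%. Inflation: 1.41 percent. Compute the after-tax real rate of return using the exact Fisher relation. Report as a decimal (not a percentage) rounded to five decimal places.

After-tax nominal return = 10.14% × (1 − 0.348) = 6.61128%.
1 + r = 1.0661128 / 1.01410 = 1.051290
After-tax real rate = 1.051290 − 1 → 0.05129.

0.05129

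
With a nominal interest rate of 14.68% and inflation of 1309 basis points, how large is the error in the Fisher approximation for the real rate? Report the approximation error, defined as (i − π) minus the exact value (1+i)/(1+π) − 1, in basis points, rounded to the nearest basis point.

Approximate: r ≈ 14.680% − 13.090% = 1.5900%
Exact: (1 + 0.1468)/(1 + 0.1309) − 1 = 1.4060%
Error = 1.5900% − 1.4060% = 0.1840% → 18 basis points.

18 basis points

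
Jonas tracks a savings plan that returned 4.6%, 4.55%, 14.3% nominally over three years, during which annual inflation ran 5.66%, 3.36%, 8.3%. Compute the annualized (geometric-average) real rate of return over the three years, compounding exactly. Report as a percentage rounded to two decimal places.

1.86%

Compound the nominal returns: 1.0460 × 1.0455 × 1.1430 = 1.24997680.
Compound inflation: 1.0566 × 1.0336 × 1.0830 = 1.18274621.
Deflate: 1.24997680 / 1.18274621 = 1.05684279.
Annualized real rate = 1.05684279^(1/3) − 1 = 1.8600% → 1.86%.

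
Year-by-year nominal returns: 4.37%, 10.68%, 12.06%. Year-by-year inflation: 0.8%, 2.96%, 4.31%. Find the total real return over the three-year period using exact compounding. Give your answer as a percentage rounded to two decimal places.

Nominal growth factor = 1.0437 × 1.1068 × 1.1206 = 1.2944803
Price-level growth factor = 1.0080 × 1.0296 × 1.0431 = 1.0825676
Real growth factor = 1.2944803 / 1.0825676 = 1.1957501
Total real return = 1.1957501 − 1 → 19.58%.

19.58%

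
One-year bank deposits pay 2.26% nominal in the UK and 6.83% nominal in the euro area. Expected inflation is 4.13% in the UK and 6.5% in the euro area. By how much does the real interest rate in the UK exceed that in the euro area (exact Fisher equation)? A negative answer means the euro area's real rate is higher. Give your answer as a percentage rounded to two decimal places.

-2.11%

The UK: (1 + 0.0226)/(1 + 0.0413) − 1 = -1.7958%
The euro area: (1 + 0.0683)/(1 + 0.0650) − 1 = 0.3099%
Differential = -1.7958% − 0.3099% = -2.1057% → -2.11%.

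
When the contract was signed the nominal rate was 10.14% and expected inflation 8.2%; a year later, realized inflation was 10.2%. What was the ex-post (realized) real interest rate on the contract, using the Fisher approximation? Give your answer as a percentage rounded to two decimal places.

Ex-post: 10.14% − 10.2% = -0.060%
So the realized real rate is -0.06%.

-0.06%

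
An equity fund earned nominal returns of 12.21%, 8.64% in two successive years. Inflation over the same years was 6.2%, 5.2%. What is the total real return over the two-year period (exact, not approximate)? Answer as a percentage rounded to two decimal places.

Nominal growth factor = 1.1221 × 1.0864 = 1.219049
Price-level growth factor = 1.0620 × 1.0520 = 1.117224
Real growth factor = 1.219049 / 1.117224 = 1.091141
Total real return = 1.091141 − 1 → 9.11%.

9.11%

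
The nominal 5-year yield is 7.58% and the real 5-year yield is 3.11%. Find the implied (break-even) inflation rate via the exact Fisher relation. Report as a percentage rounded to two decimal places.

(1 + π) = (1 + i)/(1 + r) = 1.07580 / 1.03110 = 1.043352
Break-even inflation = 1.043352 − 1 → 4.34%.

4.34%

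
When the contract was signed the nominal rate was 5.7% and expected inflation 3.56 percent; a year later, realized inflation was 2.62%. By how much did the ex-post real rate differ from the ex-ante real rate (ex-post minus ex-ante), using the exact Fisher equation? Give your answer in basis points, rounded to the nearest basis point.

Ex-ante: (1 + 0.0570)/(1 + 0.0356) − 1 = 2.0664%
Ex-post: (1 + 0.0570)/(1 + 0.0262) − 1 = 3.0014%
Difference (ex-post − ex-ante) = 0.9349% → 93 basis points.

93 basis points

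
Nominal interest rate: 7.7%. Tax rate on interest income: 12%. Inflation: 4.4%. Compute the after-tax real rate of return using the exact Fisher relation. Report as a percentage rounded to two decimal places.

After-tax nominal return = 7.7% × (1 − 0.12) = 6.7760%.
1 + r = 1.06776 / 1.04400 = 1.022759
After-tax real rate = 1.022759 − 1 → 2.28%.

2.28%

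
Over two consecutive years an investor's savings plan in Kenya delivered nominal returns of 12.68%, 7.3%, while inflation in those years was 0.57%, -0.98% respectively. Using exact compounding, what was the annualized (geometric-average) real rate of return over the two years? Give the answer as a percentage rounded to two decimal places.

10.19%

Compound the nominal returns: 1.1268 × 1.0730 = 1.20905640.
Compound inflation: 1.0057 × 0.9902 = 0.99584414.
Deflate: 1.20905640 / 0.99584414 = 1.21410204.
Annualized real rate = 1.21410204^(1/2) − 1 = 10.1863% → 10.19%.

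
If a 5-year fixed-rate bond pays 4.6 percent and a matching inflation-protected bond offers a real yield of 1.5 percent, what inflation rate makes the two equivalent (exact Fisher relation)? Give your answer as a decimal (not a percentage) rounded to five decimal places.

(1 + π) = (1 + i)/(1 + r) = 1.04600 / 1.01500 = 1.030542
Break-even inflation = 1.030542 − 1 → 0.03054.

0.03054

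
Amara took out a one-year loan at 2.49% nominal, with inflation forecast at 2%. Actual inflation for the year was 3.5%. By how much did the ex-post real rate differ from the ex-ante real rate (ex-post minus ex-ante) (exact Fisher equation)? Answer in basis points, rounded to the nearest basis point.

-146 basis points

Ex-ante: (1 + 0.0249)/(1 + 0.0200) − 1 = 0.4804%
Ex-post: (1 + 0.0249)/(1 + 0.0350) − 1 = -0.9758%
Difference (ex-post − ex-ante) = -1.4562% → -146 basis points.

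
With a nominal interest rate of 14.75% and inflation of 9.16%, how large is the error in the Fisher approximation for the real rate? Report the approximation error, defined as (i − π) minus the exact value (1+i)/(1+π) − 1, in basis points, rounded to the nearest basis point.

47 basis points

Approximate: r ≈ 14.750% − 9.160% = 5.5900%
Exact: (1 + 0.1475)/(1 + 0.0916) − 1 = 5.1209%
Error = 5.5900% − 5.1209% = 0.4691% → 47 basis points.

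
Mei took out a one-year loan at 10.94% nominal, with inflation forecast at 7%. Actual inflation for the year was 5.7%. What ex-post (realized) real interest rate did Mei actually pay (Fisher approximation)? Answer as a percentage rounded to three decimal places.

5.240%

Ex-post: 10.94% − 5.7% = 5.240%
So the realized real rate is 5.240%.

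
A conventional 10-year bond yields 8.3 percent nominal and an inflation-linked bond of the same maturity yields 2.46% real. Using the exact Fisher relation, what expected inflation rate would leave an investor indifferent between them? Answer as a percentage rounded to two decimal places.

5.70%

(1 + π) = (1 + i)/(1 + r) = 1.08300 / 1.02460 = 1.056998
Break-even inflation = 1.056998 − 1 → 5.70%.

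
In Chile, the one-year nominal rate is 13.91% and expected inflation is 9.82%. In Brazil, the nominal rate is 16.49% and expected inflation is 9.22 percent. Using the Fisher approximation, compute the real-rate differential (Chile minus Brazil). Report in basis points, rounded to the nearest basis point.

Chile: 13.91% − 9.82% = 4.090%
Brazil: 16.49% − 9.22% = 7.270%
Differential = -3.180% → -318 basis points.

-318 basis points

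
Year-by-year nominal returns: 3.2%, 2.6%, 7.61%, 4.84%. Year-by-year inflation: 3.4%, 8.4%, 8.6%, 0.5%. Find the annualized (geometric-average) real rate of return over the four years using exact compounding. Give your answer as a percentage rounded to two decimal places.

-0.59%

Nominal growth factor = 1.0320 × 1.0260 × 1.0761 × 1.0484 = 1.19455652
Price-level growth factor = 1.0340 × 1.0840 × 1.0860 × 1.0050 = 1.22333586
Real growth factor = 1.19455652 / 1.22333586 = 0.97647470
Annualized real rate = 0.97647470^(1/4) − 1 = -0.5934% → -0.59%.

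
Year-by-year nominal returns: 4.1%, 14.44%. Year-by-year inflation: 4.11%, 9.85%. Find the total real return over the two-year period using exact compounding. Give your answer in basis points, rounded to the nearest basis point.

417 basis points

Compound the nominal returns: 1.0410 × 1.1444 = 1.191320.
Compound inflation: 1.0411 × 1.0985 = 1.143648.
Deflate: 1.191320 / 1.143648 = 1.041684.
Total real return = 1.041684 − 1 → 417 basis points.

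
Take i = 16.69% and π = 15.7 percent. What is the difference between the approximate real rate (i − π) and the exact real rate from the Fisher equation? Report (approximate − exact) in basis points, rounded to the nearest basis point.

Approximate: r ≈ 16.690% − 15.700% = 0.9900%
Exact: (1 + 0.1669)/(1 + 0.1570) − 1 = 0.8557%
Error = 0.9900% − 0.8557% = 0.1343% → 13 basis points.

13 basis points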